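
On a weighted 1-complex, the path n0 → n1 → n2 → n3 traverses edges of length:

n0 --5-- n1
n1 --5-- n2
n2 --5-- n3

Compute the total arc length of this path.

Arc length = 5 + 5 + 5 = 15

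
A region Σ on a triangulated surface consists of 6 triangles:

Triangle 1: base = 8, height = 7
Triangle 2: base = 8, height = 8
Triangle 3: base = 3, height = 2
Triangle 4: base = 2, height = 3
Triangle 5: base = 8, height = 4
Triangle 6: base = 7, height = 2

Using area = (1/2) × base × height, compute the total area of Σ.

(1/2)×8×7 + (1/2)×8×8 + (1/2)×3×2 + (1/2)×2×3 + (1/2)×8×4 + (1/2)×7×2 = 89.0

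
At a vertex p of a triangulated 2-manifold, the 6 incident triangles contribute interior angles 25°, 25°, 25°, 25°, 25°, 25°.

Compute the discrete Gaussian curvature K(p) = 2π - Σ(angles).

Sum of angles = 150°. K = 360° - 150° = 210° = 7π/6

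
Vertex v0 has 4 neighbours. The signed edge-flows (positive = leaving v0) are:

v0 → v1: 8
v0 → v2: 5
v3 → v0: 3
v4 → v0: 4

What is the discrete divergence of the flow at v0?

Divergence = sum of outgoing flows = 8 + 5 + (-3) + (-4) = 6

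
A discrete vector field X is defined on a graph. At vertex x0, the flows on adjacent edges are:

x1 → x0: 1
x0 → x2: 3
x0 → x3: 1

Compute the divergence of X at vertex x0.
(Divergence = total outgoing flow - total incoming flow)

Divergence = sum of outgoing flows = (-1) + 3 + 1 = 3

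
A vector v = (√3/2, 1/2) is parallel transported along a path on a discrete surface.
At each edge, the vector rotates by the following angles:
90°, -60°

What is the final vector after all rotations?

Total rotation: 90° + (-60°) = 30°. Final vector: (0.5000, 0.8660)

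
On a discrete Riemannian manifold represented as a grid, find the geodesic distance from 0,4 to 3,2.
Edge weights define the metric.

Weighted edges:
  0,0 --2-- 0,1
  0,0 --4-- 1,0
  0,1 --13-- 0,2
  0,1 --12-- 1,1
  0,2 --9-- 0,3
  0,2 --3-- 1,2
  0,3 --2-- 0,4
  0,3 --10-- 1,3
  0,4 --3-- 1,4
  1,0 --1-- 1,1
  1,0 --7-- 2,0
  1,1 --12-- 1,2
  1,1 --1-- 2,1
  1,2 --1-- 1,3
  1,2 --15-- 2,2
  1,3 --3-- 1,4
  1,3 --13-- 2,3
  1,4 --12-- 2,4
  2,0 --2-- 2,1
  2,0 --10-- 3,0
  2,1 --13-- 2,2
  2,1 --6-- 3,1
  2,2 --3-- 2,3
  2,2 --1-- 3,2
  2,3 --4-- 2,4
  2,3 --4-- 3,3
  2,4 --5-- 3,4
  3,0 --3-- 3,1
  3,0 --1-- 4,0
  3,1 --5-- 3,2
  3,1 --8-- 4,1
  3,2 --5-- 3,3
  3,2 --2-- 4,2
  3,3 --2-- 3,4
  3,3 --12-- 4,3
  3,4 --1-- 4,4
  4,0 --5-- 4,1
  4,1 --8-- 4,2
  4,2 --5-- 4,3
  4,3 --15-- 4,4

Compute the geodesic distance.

Shortest path: 0,4 → 1,4 → 1,3 → 1,2 → 2,2 → 3,2, total weight = 23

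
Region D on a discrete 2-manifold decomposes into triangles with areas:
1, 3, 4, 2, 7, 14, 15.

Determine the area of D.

1 + 3 + 4 + 2 + 7 + 14 + 15 = 46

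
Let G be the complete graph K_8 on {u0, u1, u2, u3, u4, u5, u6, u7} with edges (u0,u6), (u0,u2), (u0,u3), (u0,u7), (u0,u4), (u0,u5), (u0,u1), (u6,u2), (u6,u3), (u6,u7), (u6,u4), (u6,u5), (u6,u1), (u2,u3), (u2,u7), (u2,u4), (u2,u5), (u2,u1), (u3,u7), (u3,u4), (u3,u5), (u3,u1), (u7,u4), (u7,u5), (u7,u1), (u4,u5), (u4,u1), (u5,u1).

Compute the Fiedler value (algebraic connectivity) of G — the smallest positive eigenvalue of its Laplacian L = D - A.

For the complete graph K_n, L = nI − J (J = all-ones matrix). J has eigenvalues n (once, eigenvector 𝟙) and 0 (multiplicity n−1), so L has eigenvalues 0 (once) and n (multiplicity n−1). Here n = 8: eigenvalue 0 once and 8 with multiplicity 7.
Laplacian eigenvalues: [0.0, 8.0, 8.0, 8.0, 8.0, 8.0, 8.0, 8.0]. Algebraic connectivity (smallest non-zero eigenvalue) = 8.0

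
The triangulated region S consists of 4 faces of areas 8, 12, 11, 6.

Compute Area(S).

8 + 12 + 11 + 6 = 37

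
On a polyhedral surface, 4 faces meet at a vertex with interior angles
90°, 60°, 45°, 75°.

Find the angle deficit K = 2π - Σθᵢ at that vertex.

Sum of angles = 270°. K = 360° - 270° = 90° = π/2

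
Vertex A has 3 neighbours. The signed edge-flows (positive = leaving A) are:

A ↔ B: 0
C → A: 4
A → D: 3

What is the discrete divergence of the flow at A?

Divergence = sum of outgoing flows = 0 + (-4) + 3 = -1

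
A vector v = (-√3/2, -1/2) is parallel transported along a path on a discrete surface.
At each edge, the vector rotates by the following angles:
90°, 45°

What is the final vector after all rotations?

Total rotation: 90° + 45° = 135°. Final vector: (0.9659, -0.2588)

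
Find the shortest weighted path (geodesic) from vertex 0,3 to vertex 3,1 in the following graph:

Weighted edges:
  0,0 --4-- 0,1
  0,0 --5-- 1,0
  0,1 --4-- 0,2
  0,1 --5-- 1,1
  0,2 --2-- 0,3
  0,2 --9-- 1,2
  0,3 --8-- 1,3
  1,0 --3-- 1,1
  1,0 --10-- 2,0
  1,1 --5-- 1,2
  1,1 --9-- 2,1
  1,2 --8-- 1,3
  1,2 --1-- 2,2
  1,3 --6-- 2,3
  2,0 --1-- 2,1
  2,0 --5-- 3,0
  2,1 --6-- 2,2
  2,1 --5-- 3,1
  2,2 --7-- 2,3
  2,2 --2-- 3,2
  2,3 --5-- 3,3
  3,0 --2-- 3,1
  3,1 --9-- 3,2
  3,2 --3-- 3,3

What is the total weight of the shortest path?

Shortest path: 0,3 → 0,2 → 1,2 → 2,2 → 3,2 → 3,1, total weight = 23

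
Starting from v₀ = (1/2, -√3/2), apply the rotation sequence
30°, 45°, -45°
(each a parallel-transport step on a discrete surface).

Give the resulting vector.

Total rotation: 30° + 45° + (-45°) = 30°. Final vector: (0.8660, -0.5000)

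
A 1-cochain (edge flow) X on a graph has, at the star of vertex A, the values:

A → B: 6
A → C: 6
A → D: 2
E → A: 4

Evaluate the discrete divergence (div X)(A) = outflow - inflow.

Divergence = sum of outgoing flows = 6 + 6 + 2 + (-4) = 10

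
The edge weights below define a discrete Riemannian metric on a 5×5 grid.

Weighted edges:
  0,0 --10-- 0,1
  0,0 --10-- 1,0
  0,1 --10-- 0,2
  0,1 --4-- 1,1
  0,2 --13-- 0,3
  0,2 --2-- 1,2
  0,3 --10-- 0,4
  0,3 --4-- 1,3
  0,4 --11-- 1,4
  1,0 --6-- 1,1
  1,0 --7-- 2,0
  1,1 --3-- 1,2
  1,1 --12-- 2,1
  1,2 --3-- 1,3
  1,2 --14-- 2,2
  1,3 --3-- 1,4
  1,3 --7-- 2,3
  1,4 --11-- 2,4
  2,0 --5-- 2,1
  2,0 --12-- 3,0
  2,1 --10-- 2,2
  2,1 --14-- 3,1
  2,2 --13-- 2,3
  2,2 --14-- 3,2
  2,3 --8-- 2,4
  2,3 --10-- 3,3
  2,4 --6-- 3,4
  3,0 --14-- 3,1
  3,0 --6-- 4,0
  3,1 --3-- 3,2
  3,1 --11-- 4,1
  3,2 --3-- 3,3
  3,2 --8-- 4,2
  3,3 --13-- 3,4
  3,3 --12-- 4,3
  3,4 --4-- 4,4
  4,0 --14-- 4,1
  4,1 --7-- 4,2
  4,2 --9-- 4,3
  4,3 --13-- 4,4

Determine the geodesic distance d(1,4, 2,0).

Shortest path: 1,4 → 1,3 → 1,2 → 1,1 → 1,0 → 2,0, total weight = 22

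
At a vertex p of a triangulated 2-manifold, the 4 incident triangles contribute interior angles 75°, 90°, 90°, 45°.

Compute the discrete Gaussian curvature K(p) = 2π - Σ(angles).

Sum of angles = 300°. K = 360° - 300° = 60°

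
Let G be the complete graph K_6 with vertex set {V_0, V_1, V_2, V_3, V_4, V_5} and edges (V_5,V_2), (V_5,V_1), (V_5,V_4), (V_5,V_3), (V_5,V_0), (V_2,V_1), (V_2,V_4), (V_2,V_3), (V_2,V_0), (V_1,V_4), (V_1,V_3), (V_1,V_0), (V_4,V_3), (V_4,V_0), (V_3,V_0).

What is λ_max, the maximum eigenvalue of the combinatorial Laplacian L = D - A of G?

For the complete graph K_n, L = nI − J (J = all-ones matrix). J has eigenvalues n (once, eigenvector 𝟙) and 0 (multiplicity n−1), so L has eigenvalues 0 (once) and n (multiplicity n−1). Here n = 6: eigenvalue 0 once and 6 with multiplicity 5.
Laplacian eigenvalues: [0.0, 6.0, 6.0, 6.0, 6.0, 6.0]. Largest eigenvalue (spectral radius) = 6.0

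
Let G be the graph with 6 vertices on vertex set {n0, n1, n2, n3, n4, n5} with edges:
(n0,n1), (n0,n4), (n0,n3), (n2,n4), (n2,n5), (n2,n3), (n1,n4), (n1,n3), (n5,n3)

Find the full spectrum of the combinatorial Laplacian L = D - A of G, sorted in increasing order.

Degrees: deg(n0) = 3, deg(n1) = 3, deg(n2) = 3, deg(n3) = 4, deg(n4) = 3, deg(n5) = 2.
L = D − A with rows/columns ordered (n0, n1, n2, n3, n4, n5):
  [ 3, -1,  0, -1, -1,  0]
  [-1,  3,  0, -1, -1,  0]
  [ 0,  0,  3, -1, -1, -1]
  [-1, -1, -1,  4,  0, -1]
  [-1, -1, -1,  0,  3,  0]
  [ 0,  0, -1, -1,  0,  2]
Characteristic polynomial: det(λI − L) = λ(λ² − 7λ + 8)(λ − 3)(λ − 4)².
Roots: λ = 0; (λ² − 7λ + 8) = 0 ⇒ λ = (7 ± √17)/2 ≈ 1.4384, 5.5616; (λ − 3) = 0 ⇒ λ = 3; (λ − 4) = 0 ⇒ λ = 4 (multiplicity 2).
(Check: the roots sum (with multiplicity) to 18, matching trace L = Σdeg = 2·9 = 18.)
Laplacian eigenvalues (increasing order): [0.0, 1.4384, 3.0, 4.0, 4.0, 5.5616]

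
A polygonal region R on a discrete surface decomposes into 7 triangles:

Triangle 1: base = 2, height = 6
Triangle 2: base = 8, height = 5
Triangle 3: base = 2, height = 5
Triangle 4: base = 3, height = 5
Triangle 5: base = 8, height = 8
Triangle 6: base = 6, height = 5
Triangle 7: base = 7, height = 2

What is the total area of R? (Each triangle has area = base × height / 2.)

(1/2)×2×6 + (1/2)×8×5 + (1/2)×2×5 + (1/2)×3×5 + (1/2)×8×8 + (1/2)×6×5 + (1/2)×7×2 = 92.5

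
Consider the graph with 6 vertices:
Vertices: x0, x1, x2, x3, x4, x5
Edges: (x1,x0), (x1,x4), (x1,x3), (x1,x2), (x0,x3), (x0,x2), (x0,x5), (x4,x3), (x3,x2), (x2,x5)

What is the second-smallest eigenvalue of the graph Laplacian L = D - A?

Degrees: deg(x0) = 4, deg(x1) = 4, deg(x2) = 4, deg(x3) = 4, deg(x4) = 2, deg(x5) = 2.
L = D − A with rows/columns ordered (x0, x1, x2, x3, x4, x5):
  [ 4, -1, -1, -1,  0, -1]
  [-1,  4, -1, -1, -1,  0]
  [-1, -1,  4, -1,  0, -1]
  [-1, -1, -1,  4, -1,  0]
  [ 0, -1,  0, -1,  2,  0]
  [-1,  0, -1,  0,  0,  2]
Characteristic polynomial: det(λI − L) = λ(λ² − 7λ + 8)(λ − 3)(λ − 5)².
Roots: λ = 0; (λ² − 7λ + 8) = 0 ⇒ λ = (7 ± √17)/2 ≈ 1.4384, 5.5616; (λ − 3) = 0 ⇒ λ = 3; (λ − 5) = 0 ⇒ λ = 5 (multiplicity 2).
(Check: the roots sum (with multiplicity) to 20, matching trace L = Σdeg = 2·10 = 20.)
Laplacian eigenvalues: [0.0, 1.4384, 3.0, 5.0, 5.0, 5.5616]. Algebraic connectivity (smallest non-zero eigenvalue) = 1.4384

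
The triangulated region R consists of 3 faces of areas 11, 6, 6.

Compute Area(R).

11 + 6 + 6 = 23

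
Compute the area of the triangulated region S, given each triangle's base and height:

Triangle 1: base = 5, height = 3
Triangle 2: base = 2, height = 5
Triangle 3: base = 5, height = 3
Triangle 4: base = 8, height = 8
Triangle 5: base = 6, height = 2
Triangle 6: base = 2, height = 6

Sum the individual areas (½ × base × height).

(1/2)×5×3 + (1/2)×2×5 + (1/2)×5×3 + (1/2)×8×8 + (1/2)×6×2 + (1/2)×2×6 = 64.0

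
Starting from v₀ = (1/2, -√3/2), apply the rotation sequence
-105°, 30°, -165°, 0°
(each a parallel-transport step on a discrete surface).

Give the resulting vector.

Total rotation: (-105°) + 30° + (-165°) + 0° = -240° ≡ 120° (mod 360°). Final vector: (0.5000, 0.8660)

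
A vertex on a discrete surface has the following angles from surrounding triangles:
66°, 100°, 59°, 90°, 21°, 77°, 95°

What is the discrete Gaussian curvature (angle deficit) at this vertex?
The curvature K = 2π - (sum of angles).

Sum of angles = 508°. K = 360° - 508° = -148° = -37π/45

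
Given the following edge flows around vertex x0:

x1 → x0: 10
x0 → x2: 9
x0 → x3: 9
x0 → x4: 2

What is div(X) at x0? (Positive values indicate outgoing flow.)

Divergence = sum of outgoing flows = (-10) + 9 + 9 + 2 = 10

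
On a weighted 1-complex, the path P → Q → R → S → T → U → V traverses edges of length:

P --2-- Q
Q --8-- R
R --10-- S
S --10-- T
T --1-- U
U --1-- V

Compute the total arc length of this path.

Arc length = 2 + 8 + 10 + 10 + 1 + 1 = 32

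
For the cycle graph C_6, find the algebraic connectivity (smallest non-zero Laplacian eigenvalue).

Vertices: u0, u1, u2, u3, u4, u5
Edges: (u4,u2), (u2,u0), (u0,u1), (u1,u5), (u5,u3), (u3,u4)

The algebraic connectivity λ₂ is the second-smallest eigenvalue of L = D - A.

The cycle graph C_n has Laplacian eigenvalues λ_k = 2 − 2cos(2πk/n), k = 0, 1, …, n−1. Here n = 6:
k=0: 2 − 2cos(0) = 0.0; k=1: 2 − 2cos(π/3) = 1.0; k=2: 2 − 2cos(2π/3) = 3.0; k=3: 2 − 2cos(π) = 4.0; k=4: 2 − 2cos(4π/3) = 3.0; k=5: 2 − 2cos(5π/3) = 1.0.
Laplacian eigenvalues: [0.0, 1.0, 1.0, 3.0, 3.0, 4.0]. Algebraic connectivity (smallest non-zero eigenvalue) = 1.0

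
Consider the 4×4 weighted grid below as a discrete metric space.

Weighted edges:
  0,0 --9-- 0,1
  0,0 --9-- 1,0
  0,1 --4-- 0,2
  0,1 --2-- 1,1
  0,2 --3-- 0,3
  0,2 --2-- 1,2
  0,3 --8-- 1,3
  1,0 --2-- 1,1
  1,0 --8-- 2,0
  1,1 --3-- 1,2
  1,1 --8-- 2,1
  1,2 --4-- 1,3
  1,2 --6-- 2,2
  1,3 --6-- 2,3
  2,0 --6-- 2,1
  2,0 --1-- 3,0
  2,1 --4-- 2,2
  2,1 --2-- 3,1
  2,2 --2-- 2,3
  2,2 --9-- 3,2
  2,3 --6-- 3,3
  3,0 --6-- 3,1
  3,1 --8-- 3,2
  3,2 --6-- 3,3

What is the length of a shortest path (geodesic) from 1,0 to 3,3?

Shortest path: 1,0 → 1,1 → 1,2 → 2,2 → 2,3 → 3,3, total weight = 19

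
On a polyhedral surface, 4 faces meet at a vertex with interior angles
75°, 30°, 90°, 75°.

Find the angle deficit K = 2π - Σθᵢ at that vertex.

Sum of angles = 270°. K = 360° - 270° = 90° = π/2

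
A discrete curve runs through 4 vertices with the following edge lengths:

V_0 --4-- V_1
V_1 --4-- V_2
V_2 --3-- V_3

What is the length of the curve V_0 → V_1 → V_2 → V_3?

Arc length = 4 + 4 + 3 = 11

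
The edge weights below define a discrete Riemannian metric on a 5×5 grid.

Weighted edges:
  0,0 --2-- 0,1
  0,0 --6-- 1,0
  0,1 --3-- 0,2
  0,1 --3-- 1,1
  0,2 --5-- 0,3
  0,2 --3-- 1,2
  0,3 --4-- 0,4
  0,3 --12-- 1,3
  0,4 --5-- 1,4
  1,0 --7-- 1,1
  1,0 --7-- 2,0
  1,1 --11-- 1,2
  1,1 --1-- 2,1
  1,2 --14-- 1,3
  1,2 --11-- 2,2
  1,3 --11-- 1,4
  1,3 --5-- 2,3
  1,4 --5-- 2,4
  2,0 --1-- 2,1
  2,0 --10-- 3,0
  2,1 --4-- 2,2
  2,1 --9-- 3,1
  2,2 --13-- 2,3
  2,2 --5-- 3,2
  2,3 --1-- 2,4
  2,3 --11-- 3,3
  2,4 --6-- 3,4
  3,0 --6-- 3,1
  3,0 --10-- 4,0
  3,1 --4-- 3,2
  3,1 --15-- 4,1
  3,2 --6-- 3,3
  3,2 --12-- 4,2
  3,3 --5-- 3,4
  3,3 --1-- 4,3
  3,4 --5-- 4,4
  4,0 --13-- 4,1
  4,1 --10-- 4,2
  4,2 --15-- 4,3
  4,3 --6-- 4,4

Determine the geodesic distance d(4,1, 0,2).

Shortest path: 4,1 → 3,1 → 2,1 → 1,1 → 0,1 → 0,2, total weight = 31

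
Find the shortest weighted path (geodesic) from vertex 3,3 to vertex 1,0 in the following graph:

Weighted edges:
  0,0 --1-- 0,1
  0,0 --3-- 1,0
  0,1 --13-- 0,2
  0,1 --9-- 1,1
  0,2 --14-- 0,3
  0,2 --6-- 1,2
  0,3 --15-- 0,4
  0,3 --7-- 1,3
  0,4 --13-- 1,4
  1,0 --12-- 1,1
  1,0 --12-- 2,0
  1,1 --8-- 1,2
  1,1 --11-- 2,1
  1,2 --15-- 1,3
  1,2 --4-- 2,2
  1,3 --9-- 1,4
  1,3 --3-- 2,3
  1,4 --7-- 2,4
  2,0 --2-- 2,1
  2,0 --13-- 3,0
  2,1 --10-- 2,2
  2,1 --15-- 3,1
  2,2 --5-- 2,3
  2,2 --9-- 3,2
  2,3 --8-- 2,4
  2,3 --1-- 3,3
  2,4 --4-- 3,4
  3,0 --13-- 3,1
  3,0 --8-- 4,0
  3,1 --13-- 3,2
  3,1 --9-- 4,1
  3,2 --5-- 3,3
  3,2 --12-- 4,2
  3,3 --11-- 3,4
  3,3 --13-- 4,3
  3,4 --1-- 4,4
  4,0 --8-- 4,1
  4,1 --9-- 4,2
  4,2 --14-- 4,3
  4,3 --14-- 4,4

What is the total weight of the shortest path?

Shortest path: 3,3 → 2,3 → 2,2 → 1,2 → 1,1 → 1,0, total weight = 30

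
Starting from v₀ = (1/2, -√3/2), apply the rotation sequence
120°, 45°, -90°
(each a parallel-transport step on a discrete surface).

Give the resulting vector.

Total rotation: 120° + 45° + (-90°) = 75°. Final vector: (0.9659, 0.2588)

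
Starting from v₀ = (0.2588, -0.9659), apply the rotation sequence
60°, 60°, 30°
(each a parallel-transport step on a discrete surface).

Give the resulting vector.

Total rotation: 60° + 60° + 30° = 150°. Final vector: (0.2588, 0.9659)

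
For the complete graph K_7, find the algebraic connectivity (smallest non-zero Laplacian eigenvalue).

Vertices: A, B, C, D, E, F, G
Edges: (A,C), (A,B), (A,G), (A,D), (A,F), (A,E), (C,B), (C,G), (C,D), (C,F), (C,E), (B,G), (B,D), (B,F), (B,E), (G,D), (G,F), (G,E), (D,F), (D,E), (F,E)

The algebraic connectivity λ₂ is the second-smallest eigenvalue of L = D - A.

For the complete graph K_n, L = nI − J (J = all-ones matrix). J has eigenvalues n (once, eigenvector 𝟙) and 0 (multiplicity n−1), so L has eigenvalues 0 (once) and n (multiplicity n−1). Here n = 7: eigenvalue 0 once and 7 with multiplicity 6.
Laplacian eigenvalues: [0.0, 7.0, 7.0, 7.0, 7.0, 7.0, 7.0]. Algebraic connectivity (smallest non-zero eigenvalue) = 7.0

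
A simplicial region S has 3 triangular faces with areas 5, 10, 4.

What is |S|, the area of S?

5 + 10 + 4 = 19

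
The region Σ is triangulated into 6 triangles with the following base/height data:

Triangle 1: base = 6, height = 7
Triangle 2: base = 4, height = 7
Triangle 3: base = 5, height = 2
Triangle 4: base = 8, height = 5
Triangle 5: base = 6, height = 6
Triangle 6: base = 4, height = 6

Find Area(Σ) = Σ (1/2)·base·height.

(1/2)×6×7 + (1/2)×4×7 + (1/2)×5×2 + (1/2)×8×5 + (1/2)×6×6 + (1/2)×4×6 = 90.0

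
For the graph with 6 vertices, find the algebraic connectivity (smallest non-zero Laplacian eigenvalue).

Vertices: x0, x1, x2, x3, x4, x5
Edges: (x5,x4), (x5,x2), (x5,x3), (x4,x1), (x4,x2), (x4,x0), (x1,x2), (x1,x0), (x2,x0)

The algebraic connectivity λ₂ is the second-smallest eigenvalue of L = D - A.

Degrees: deg(x0) = 3, deg(x1) = 3, deg(x2) = 4, deg(x3) = 1, deg(x4) = 4, deg(x5) = 3.
L = D − A with rows/columns ordered (x0, x1, x2, x3, x4, x5):
  [ 3, -1, -1,  0, -1,  0]
  [-1,  3, -1,  0, -1,  0]
  [-1, -1,  4,  0, -1, -1]
  [ 0,  0,  0,  1,  0, -1]
  [-1, -1, -1,  0,  4, -1]
  [ 0,  0, -1, -1, -1,  3]
Characteristic polynomial: det(λI − L) = λ(λ² − 6λ + 4)(λ − 3)(λ − 4)(λ − 5).
Roots: λ = 0; (λ² − 6λ + 4) = 0 ⇒ λ = 3 ± √5 ≈ 0.7639, 5.2361; (λ − 3) = 0 ⇒ λ = 3; (λ − 4) = 0 ⇒ λ = 4; (λ − 5) = 0 ⇒ λ = 5.
(Check: the roots sum (with multiplicity) to 18, matching trace L = Σdeg = 2·9 = 18.)
Laplacian eigenvalues: [0.0, 0.7639, 3.0, 4.0, 5.0, 5.2361]. Algebraic connectivity (smallest non-zero eigenvalue) = 0.7639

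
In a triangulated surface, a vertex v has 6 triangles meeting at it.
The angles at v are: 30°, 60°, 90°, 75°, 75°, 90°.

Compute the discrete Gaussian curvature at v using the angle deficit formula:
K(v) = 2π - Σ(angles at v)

Sum of angles = 420°. K = 360° - 420° = -60° = -π/3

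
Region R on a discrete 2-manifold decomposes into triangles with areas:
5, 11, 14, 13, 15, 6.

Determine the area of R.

5 + 11 + 14 + 13 + 15 + 6 = 64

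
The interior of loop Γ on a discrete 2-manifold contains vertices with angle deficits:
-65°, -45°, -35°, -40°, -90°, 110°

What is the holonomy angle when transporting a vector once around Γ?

Holonomy = total enclosed curvature = (-65°) + (-45°) + (-35°) + (-40°) + (-90°) + 110° = -165°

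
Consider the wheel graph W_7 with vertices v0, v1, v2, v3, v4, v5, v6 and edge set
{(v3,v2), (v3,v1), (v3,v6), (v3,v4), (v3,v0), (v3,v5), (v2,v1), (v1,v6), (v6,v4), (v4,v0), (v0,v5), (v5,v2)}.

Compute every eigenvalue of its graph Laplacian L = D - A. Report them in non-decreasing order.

The wheel W_7 is the join K_1 ∨ C_6 (a hub joined to every vertex of a cycle of length 6). For a join G ∨ H (G on p vertices, H on q vertices) the Laplacian spectrum is 0, p+q, the eigenvalues of L(G) other than one 0 each shifted by +q, and the eigenvalues of L(H) other than one 0 each shifted by +p. With G = K_1 (p = 1, nothing left after dropping its 0) and H = C_6 (q = 6, eigenvalues 2 − 2cos(2πk/6), k = 0, …, 5; drop k = 0), the spectrum of W_7 is 0, 7, and 1 + (2 − 2cos(2πk/6)) = 3 − 2cos(2πk/6) for k = 1, …, 5:
k=1: 3 − 2cos(π/3) = 2.0; k=2: 3 − 2cos(2π/3) = 4.0; k=3: 3 − 2cos(π) = 5.0; k=4: 3 − 2cos(4π/3) = 4.0; k=5: 3 − 2cos(5π/3) = 2.0.
Laplacian eigenvalues (increasing order): [0.0, 2.0, 2.0, 4.0, 4.0, 5.0, 7.0]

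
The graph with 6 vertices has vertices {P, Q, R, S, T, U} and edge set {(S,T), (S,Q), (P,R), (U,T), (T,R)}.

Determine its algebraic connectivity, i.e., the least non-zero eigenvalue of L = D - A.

Degrees: deg(P) = 1, deg(Q) = 1, deg(R) = 2, deg(S) = 2, deg(T) = 3, deg(U) = 1.
L = D − A with rows/columns ordered (P, Q, R, S, T, U):
  [ 1,  0, -1,  0,  0,  0]
  [ 0,  1,  0, -1,  0,  0]
  [-1,  0,  2,  0, -1,  0]
  [ 0, -1,  0,  2, -1,  0]
  [ 0,  0, -1, -1,  3, -1]
  [ 0,  0,  0,  0, -1,  1]
Characteristic polynomial: det(λI − L) = λ(λ² − 3λ + 1)(λ² − 5λ + 3)(λ − 2).
Roots: λ = 0; (λ² − 3λ + 1) = 0 ⇒ λ = (3 ± √5)/2 ≈ 0.382, 2.618; (λ² − 5λ + 3) = 0 ⇒ λ = (5 ± √13)/2 ≈ 0.6972, 4.3028; (λ − 2) = 0 ⇒ λ = 2.
(Check: the roots sum (with multiplicity) to 10, matching trace L = Σdeg = 2·5 = 10.)
Laplacian eigenvalues: [0.0, 0.382, 0.6972, 2.0, 2.618, 4.3028]. Algebraic connectivity (smallest non-zero eigenvalue) = 0.382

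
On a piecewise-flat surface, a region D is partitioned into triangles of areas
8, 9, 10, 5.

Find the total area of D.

8 + 9 + 10 + 5 = 32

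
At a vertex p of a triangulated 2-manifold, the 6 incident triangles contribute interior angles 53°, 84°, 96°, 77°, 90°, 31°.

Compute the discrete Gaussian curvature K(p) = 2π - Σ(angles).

Sum of angles = 431°. K = 360° - 431° = -71° = -71π/180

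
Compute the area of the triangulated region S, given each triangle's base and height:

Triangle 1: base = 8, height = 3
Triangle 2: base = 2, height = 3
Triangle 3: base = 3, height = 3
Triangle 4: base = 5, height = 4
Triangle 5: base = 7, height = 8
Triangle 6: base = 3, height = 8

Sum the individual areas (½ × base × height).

(1/2)×8×3 + (1/2)×2×3 + (1/2)×3×3 + (1/2)×5×4 + (1/2)×7×8 + (1/2)×3×8 = 69.5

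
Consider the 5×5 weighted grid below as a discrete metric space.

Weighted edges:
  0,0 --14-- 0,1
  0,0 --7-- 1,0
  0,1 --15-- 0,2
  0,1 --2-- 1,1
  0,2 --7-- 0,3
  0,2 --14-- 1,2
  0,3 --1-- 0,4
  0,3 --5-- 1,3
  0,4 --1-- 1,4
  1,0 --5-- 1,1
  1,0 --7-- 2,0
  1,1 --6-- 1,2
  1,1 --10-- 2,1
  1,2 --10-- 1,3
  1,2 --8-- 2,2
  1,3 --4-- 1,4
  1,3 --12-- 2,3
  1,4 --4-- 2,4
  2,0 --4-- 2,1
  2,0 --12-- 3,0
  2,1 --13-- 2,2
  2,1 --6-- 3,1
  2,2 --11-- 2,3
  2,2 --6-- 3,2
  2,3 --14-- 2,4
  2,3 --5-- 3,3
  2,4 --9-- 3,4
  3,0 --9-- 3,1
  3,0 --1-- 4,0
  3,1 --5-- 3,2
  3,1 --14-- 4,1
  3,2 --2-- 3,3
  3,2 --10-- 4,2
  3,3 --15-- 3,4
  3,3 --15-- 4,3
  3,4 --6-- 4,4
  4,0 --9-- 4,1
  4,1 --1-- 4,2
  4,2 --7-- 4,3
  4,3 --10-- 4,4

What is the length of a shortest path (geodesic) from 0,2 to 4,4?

Shortest path: 0,2 → 0,3 → 0,4 → 1,4 → 2,4 → 3,4 → 4,4, total weight = 28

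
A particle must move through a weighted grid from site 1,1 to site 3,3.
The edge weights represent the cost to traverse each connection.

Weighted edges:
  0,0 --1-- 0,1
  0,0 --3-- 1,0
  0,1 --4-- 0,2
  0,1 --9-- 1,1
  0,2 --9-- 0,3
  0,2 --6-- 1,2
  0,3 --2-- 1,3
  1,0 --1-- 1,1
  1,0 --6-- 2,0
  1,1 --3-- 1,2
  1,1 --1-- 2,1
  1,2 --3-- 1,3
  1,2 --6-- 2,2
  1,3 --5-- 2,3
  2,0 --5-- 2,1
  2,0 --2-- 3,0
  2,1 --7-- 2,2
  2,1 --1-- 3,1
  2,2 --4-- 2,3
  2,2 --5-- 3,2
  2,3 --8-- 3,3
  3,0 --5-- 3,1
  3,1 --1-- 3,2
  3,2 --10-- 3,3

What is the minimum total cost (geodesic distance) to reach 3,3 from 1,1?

Shortest path: 1,1 → 2,1 → 3,1 → 3,2 → 3,3, total weight = 13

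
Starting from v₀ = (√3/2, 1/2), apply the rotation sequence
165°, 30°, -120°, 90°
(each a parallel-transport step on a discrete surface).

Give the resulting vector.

Total rotation: 165° + 30° + (-120°) + 90° = 165°. Final vector: (-0.9659, -0.2588)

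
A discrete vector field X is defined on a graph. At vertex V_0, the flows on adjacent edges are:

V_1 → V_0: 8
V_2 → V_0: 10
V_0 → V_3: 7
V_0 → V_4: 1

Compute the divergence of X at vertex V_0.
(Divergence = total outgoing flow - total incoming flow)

Divergence = sum of outgoing flows = (-8) + (-10) + 7 + 1 = -10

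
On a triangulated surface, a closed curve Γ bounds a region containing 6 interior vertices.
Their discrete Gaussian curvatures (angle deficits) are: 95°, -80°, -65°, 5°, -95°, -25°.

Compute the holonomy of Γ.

Holonomy = total enclosed curvature = 95° + (-80°) + (-65°) + 5° + (-95°) + (-25°) = -165°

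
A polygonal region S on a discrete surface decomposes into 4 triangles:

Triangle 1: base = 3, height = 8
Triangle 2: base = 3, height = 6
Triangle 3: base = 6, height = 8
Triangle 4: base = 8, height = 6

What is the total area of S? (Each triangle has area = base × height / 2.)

(1/2)×3×8 + (1/2)×3×6 + (1/2)×6×8 + (1/2)×8×6 = 69.0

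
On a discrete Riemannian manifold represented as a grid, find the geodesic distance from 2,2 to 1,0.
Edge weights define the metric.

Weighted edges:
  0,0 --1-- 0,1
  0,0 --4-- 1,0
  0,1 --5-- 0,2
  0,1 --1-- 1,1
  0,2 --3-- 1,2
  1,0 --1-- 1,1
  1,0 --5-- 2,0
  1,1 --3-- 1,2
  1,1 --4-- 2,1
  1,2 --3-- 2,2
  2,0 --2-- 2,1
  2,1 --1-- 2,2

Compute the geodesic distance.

Shortest path: 2,2 → 2,1 → 1,1 → 1,0, total weight = 6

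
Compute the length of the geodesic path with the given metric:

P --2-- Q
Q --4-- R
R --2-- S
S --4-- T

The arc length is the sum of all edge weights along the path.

Arc length = 2 + 4 + 2 + 4 = 12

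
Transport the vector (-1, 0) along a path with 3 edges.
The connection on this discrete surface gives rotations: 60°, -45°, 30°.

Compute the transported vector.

Total rotation: 60° + (-45°) + 30° = 45°. Final vector: (-0.7071, -0.7071)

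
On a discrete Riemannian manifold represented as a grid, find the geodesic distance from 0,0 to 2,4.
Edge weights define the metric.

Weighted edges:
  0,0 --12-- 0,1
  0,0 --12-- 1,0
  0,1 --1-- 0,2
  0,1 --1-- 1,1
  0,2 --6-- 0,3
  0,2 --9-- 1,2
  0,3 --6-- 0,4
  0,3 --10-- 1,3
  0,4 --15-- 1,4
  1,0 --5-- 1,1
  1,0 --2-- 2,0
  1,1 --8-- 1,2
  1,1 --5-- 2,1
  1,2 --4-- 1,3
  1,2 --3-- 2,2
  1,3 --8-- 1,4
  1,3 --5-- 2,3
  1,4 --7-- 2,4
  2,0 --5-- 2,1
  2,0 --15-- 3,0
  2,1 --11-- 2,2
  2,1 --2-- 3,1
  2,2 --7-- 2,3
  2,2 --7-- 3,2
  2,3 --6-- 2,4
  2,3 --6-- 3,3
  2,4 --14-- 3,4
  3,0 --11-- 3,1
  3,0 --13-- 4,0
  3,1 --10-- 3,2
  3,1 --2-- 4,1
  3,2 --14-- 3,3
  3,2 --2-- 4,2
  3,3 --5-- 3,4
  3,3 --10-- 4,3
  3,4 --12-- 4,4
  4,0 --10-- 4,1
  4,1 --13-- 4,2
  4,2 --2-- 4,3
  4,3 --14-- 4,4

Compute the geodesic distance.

Shortest path: 0,0 → 0,1 → 1,1 → 1,2 → 1,3 → 2,3 → 2,4, total weight = 36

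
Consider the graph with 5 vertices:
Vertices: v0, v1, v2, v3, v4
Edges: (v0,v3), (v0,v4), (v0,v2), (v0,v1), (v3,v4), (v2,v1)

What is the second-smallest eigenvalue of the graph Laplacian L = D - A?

Degrees: deg(v0) = 4, deg(v1) = 2, deg(v2) = 2, deg(v3) = 2, deg(v4) = 2.
L = D − A with rows/columns ordered (v0, v1, v2, v3, v4):
  [ 4, -1, -1, -1, -1]
  [-1,  2, -1,  0,  0]
  [-1, -1,  2,  0,  0]
  [-1,  0,  0,  2, -1]
  [-1,  0,  0, -1,  2]
Characteristic polynomial: det(λI − L) = λ(λ − 1)(λ − 3)²(λ − 5).
Roots: λ = 0; (λ − 1) = 0 ⇒ λ = 1; (λ − 3) = 0 ⇒ λ = 3 (multiplicity 2); (λ − 5) = 0 ⇒ λ = 5.
(Check: the roots sum (with multiplicity) to 12, matching trace L = Σdeg = 2·6 = 12.)
Laplacian eigenvalues: [0.0, 1.0, 3.0, 3.0, 5.0]. Algebraic connectivity (smallest non-zero eigenvalue) = 1.0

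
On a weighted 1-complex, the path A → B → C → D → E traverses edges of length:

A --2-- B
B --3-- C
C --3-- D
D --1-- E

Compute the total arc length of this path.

Arc length = 2 + 3 + 3 + 1 = 9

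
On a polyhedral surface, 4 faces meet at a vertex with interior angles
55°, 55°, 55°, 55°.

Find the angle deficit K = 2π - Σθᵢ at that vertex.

Sum of angles = 220°. K = 360° - 220° = 140°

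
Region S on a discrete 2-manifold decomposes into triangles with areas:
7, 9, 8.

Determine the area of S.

7 + 9 + 8 = 24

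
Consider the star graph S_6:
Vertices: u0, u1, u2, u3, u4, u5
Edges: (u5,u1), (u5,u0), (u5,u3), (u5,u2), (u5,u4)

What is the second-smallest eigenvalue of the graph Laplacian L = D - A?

The star S_6 is the complete bipartite graph K_{1,5} (one hub of degree 5, 5 leaves of degree 1). The Laplacian spectrum of K_{p,q} is 0, p (multiplicity q−1), q (multiplicity p−1), p+q. With p = 1, q = 5: 0 once, 1 with multiplicity 4, and 6 once. (Check: trace L = sum of degrees = 10 = 4·1 + 6.)
Laplacian eigenvalues: [0.0, 1.0, 1.0, 1.0, 1.0, 6.0]. Algebraic connectivity (smallest non-zero eigenvalue) = 1.0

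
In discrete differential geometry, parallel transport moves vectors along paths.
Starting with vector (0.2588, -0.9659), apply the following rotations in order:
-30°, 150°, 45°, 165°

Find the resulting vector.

Total rotation: (-30°) + 150° + 45° + 165° = 330° ≡ -30° (mod 360°). Final vector: (-0.2588, -0.9659)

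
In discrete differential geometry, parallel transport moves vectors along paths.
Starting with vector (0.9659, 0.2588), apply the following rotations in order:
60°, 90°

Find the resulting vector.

Total rotation: 60° + 90° = 150°. Final vector: (-0.9659, 0.2588)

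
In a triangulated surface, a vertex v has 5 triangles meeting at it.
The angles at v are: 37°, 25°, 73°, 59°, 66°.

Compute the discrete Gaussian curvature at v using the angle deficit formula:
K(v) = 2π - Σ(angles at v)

Sum of angles = 260°. K = 360° - 260° = 100° = 5π/9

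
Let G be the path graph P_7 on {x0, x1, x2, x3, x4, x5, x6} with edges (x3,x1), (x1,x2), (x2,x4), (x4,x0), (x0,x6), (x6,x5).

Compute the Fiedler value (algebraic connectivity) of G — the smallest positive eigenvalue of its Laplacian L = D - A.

The path graph P_n has Laplacian eigenvalues λ_k = 2 − 2cos(kπ/n), k = 0, 1, …, n−1. Here n = 7:
k=0: 2 − 2cos(0) = 0.0; k=1: 2 − 2cos(π/7) = 0.1981; k=2: 2 − 2cos(2π/7) = 0.753; k=3: 2 − 2cos(3π/7) = 1.555; k=4: 2 − 2cos(4π/7) = 2.445; k=5: 2 − 2cos(5π/7) = 3.247; k=6: 2 − 2cos(6π/7) = 3.8019.
Laplacian eigenvalues: [0.0, 0.1981, 0.753, 1.555, 2.445, 3.247, 3.8019]. Algebraic connectivity (smallest non-zero eigenvalue) = 0.1981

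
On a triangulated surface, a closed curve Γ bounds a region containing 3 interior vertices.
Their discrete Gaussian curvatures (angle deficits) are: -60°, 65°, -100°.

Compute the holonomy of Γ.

Holonomy = total enclosed curvature = (-60°) + 65° + (-100°) = -95°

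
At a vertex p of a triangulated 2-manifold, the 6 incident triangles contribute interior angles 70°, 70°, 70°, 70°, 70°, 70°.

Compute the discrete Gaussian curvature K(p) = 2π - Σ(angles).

Sum of angles = 420°. K = 360° - 420° = -60° = -π/3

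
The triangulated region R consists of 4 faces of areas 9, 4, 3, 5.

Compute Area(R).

9 + 4 + 3 + 5 = 21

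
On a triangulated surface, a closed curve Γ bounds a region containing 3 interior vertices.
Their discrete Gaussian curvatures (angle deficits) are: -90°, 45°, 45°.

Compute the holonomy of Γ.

Holonomy = total enclosed curvature = (-90°) + 45° + 45° = 0°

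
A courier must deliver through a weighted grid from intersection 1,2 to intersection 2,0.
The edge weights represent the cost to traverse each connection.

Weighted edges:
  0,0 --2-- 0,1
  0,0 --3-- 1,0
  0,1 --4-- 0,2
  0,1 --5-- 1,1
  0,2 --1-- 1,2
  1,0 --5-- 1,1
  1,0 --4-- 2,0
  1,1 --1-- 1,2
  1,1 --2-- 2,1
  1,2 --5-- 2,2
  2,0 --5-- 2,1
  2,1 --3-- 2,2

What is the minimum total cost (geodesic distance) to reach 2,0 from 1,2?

Shortest path: 1,2 → 1,1 → 2,1 → 2,0, total weight = 8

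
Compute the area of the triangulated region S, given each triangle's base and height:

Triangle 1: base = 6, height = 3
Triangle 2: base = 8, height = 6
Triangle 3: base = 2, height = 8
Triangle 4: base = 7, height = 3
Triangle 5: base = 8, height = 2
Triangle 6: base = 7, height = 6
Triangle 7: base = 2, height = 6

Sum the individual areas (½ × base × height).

(1/2)×6×3 + (1/2)×8×6 + (1/2)×2×8 + (1/2)×7×3 + (1/2)×8×2 + (1/2)×7×6 + (1/2)×2×6 = 86.5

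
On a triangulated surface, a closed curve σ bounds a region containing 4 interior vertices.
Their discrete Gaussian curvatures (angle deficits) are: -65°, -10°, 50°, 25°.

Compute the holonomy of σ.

Holonomy = total enclosed curvature = (-65°) + (-10°) + 50° + 25° = 0°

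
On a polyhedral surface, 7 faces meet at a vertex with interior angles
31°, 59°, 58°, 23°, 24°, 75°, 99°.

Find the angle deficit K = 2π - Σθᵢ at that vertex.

Sum of angles = 369°. K = 360° - 369° = -9° = -π/20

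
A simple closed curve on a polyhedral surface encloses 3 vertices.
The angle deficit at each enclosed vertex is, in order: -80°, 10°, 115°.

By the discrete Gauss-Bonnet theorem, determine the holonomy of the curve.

Holonomy = total enclosed curvature = (-80°) + 10° + 115° = 45°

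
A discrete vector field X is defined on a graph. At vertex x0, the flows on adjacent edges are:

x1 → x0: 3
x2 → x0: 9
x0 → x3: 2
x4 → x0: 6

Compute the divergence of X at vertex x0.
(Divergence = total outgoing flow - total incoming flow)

Divergence = sum of outgoing flows = (-3) + (-9) + 2 + (-6) = -16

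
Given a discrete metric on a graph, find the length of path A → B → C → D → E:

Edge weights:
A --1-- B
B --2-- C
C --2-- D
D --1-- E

Arc length = 1 + 2 + 2 + 1 = 6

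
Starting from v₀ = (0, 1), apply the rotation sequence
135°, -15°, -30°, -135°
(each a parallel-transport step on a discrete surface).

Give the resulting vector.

Total rotation: 135° + (-15°) + (-30°) + (-135°) = -45°. Final vector: (0.7071, 0.7071)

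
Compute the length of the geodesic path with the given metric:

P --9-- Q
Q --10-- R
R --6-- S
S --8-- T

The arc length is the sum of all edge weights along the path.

Arc length = 9 + 10 + 6 + 8 = 33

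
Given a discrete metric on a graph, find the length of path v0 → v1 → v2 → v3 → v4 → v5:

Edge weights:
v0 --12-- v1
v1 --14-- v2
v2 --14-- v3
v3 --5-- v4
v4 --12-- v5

Arc length = 12 + 14 + 14 + 5 + 12 = 57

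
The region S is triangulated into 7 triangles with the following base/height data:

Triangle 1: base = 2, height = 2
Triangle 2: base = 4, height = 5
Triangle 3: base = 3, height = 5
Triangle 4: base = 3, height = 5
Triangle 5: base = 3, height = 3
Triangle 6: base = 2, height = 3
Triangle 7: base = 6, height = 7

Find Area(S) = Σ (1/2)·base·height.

(1/2)×2×2 + (1/2)×4×5 + (1/2)×3×5 + (1/2)×3×5 + (1/2)×3×3 + (1/2)×2×3 + (1/2)×6×7 = 55.5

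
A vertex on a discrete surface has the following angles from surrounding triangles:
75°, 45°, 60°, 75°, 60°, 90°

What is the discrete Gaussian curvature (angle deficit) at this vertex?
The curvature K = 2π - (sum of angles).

Sum of angles = 405°. K = 360° - 405° = -45°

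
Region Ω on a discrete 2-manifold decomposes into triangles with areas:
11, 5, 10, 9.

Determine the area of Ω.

11 + 5 + 10 + 9 = 35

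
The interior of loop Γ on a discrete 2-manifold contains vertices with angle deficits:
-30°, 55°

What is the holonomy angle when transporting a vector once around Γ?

Holonomy = total enclosed curvature = (-30°) + 55° = 25°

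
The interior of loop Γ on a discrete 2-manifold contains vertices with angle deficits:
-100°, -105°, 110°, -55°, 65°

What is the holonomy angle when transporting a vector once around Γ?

Holonomy = total enclosed curvature = (-100°) + (-105°) + 110° + (-55°) + 65° = -85°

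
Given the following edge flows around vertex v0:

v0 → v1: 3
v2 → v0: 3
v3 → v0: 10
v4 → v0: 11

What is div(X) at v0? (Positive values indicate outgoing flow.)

Divergence = sum of outgoing flows = 3 + (-3) + (-10) + (-11) = -21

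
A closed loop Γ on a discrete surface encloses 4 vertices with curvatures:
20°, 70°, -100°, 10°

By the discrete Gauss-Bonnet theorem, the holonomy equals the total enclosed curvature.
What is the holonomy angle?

Holonomy = total enclosed curvature = 20° + 70° + (-100°) + 10° = 0°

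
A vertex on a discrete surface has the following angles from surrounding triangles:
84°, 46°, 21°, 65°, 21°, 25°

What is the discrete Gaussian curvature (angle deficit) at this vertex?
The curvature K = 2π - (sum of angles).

Sum of angles = 262°. K = 360° - 262° = 98° = 49π/90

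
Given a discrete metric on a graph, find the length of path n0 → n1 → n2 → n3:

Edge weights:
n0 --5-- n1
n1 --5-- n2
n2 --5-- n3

Arc length = 5 + 5 + 5 = 15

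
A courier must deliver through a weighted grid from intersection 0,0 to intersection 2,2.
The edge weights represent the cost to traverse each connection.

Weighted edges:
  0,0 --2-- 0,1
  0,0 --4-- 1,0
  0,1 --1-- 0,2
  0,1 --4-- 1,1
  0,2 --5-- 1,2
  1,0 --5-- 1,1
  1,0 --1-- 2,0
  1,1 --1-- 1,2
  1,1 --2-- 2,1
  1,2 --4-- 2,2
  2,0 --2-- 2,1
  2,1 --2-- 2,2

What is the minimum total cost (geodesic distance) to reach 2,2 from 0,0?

Shortest path: 0,0 → 1,0 → 2,0 → 2,1 → 2,2, total weight = 9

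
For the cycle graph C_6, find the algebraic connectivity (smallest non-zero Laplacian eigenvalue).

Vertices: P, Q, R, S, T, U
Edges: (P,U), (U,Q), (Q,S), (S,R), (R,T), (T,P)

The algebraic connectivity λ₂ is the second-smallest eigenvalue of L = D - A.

The cycle graph C_n has Laplacian eigenvalues λ_k = 2 − 2cos(2πk/n), k = 0, 1, …, n−1. Here n = 6:
k=0: 2 − 2cos(0) = 0.0; k=1: 2 − 2cos(π/3) = 1.0; k=2: 2 − 2cos(2π/3) = 3.0; k=3: 2 − 2cos(π) = 4.0; k=4: 2 − 2cos(4π/3) = 3.0; k=5: 2 − 2cos(5π/3) = 1.0.
Laplacian eigenvalues: [0.0, 1.0, 1.0, 3.0, 3.0, 4.0]. Algebraic connectivity (smallest non-zero eigenvalue) = 1.0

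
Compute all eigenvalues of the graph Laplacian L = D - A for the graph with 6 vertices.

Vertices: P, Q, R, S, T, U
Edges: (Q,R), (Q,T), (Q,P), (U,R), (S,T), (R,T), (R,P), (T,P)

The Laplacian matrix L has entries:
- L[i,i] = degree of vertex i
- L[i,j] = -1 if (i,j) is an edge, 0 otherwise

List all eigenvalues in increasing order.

Degrees: deg(P) = 3, deg(Q) = 3, deg(R) = 4, deg(S) = 1, deg(T) = 4, deg(U) = 1.
L = D − A with rows/columns ordered (P, Q, R, S, T, U):
  [ 3, -1, -1,  0, -1,  0]
  [-1,  3, -1,  0, -1,  0]
  [-1, -1,  4,  0, -1, -1]
  [ 0,  0,  0,  1, -1,  0]
  [-1, -1, -1, -1,  4,  0]
  [ 0,  0, -1,  0,  0,  1]
Characteristic polynomial: det(λI − L) = λ(λ² − 6λ + 4)(λ² − 6λ + 6)(λ − 4).
Roots: λ = 0; (λ² − 6λ + 4) = 0 ⇒ λ = 3 ± √5 ≈ 0.7639, 5.2361; (λ² − 6λ + 6) = 0 ⇒ λ = 3 ± √3 ≈ 1.2679, 4.7321; (λ − 4) = 0 ⇒ λ = 4.
(Check: the roots sum (with multiplicity) to 16, matching trace L = Σdeg = 2·8 = 16.)
Laplacian eigenvalues (increasing order): [0.0, 0.7639, 1.2679, 4.0, 4.7321, 5.2361]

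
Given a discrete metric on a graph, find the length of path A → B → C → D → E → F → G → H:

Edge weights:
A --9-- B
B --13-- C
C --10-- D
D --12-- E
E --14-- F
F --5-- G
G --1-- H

Arc length = 9 + 13 + 10 + 12 + 14 + 5 + 1 = 64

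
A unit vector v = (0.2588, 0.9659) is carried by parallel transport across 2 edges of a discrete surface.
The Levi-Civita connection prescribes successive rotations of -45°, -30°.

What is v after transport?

Total rotation: (-45°) + (-30°) = -75°. Final vector: (1, 0)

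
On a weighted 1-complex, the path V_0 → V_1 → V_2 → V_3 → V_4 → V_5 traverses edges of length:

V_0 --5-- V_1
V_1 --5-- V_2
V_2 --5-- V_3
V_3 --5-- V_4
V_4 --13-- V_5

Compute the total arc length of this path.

Arc length = 5 + 5 + 5 + 5 + 13 = 33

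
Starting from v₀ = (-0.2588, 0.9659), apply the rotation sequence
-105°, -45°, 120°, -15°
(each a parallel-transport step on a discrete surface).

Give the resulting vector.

Total rotation: (-105°) + (-45°) + 120° + (-15°) = -45°. Final vector: (0.5000, 0.8660)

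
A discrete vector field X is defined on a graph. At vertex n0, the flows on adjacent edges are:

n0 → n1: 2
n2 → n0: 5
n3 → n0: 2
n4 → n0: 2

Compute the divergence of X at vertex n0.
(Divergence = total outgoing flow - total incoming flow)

Divergence = sum of outgoing flows = 2 + (-5) + (-2) + (-2) = -7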